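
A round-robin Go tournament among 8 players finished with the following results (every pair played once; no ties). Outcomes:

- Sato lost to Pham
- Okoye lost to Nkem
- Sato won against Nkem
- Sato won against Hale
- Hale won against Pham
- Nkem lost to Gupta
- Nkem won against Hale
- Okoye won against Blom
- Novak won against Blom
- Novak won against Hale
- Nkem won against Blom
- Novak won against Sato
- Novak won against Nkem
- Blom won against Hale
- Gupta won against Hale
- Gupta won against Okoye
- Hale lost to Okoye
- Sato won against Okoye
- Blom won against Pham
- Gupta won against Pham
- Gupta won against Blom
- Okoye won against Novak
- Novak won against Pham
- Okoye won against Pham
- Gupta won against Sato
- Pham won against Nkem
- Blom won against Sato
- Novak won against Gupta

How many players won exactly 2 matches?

1

Win totals: Pham 2, Gupta 6, Blom 3, Nkem 3, Hale 1, Sato 3, Okoye 4, Novak 6.
Exactly 2: Pham — 1 player.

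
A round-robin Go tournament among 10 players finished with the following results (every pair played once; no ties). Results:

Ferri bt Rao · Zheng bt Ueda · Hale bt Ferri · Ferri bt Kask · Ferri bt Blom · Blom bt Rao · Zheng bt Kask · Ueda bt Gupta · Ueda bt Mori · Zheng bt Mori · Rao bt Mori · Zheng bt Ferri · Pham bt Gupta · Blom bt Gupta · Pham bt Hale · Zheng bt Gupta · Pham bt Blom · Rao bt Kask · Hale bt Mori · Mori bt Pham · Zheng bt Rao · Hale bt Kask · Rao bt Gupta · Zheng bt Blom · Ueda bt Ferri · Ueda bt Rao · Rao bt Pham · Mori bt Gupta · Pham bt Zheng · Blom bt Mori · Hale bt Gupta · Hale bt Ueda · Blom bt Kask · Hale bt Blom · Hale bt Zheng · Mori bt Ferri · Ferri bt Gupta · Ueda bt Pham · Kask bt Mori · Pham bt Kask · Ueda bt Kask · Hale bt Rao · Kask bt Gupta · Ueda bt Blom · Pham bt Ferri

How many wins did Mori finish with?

Mori's results: beat Pham, Ferri, Gupta; lost to Kask, Rao, Ueda, Blom, Zheng, Hale.
That is 3 wins.

3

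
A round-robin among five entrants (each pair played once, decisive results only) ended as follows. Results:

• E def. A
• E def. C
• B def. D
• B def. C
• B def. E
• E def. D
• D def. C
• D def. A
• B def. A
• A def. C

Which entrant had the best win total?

B

Win totals: A 1, B 4, C 0, D 2, E 3.
B leads with 4 wins (next highest: 3).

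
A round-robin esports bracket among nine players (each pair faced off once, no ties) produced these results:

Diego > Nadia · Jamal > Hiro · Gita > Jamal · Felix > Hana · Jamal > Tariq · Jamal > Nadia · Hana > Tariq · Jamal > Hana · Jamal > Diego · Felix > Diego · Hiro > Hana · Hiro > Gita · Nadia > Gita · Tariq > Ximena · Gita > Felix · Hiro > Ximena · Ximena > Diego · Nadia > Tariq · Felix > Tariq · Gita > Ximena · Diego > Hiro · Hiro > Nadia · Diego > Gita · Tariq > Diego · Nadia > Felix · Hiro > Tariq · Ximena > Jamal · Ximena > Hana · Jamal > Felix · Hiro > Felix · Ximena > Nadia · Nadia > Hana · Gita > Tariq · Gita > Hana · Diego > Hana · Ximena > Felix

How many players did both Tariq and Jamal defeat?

1

Tariq beat: Diego, Ximena.
Jamal beat: Diego, Felix, Hana, Hiro, Nadia, Tariq.
Both beat: Diego — 1.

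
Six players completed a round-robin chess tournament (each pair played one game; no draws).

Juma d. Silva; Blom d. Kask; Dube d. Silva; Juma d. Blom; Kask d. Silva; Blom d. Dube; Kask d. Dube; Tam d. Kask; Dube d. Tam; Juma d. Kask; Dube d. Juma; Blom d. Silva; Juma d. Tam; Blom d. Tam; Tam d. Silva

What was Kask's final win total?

Kask's results: beat Silva, Dube; lost to Juma, Tam, Blom.
That is 2 wins.

2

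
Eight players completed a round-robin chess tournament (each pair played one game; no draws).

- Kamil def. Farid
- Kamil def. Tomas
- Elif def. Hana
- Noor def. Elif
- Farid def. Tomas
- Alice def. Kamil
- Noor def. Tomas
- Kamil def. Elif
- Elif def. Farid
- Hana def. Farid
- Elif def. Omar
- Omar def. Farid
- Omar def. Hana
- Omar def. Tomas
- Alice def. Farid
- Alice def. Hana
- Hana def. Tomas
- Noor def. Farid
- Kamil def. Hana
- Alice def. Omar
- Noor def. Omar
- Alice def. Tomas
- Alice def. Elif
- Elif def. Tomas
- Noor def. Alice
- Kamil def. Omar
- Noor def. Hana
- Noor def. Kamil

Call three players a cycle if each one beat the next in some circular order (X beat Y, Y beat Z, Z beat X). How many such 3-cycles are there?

Win totals: Kamil 5, Noor 7, Hana 2, Elif 4, Tomas 0, Farid 1, Omar 3, Alice 6.
A player with w wins dominates both others in C(w,2) triples; summing gives 10 + 21 + 1 + 6 + 0 + 0 + 3 + 15 = 56 transitive triples.
Total triples C(8,3) = 56, so cyclic triples = 56 − 56 = 0.

0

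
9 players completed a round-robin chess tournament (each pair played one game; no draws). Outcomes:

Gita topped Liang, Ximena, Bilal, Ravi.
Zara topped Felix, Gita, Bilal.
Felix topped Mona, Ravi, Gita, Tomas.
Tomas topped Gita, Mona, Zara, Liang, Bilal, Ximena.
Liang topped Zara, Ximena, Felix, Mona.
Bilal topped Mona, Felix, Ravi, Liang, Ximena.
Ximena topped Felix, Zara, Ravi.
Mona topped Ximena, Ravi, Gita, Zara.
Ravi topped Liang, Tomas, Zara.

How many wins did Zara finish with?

3

Zara's results: beat Felix, Gita, Bilal; lost to Liang, Tomas, Ximena, Ravi, Mona.
That is 3 wins.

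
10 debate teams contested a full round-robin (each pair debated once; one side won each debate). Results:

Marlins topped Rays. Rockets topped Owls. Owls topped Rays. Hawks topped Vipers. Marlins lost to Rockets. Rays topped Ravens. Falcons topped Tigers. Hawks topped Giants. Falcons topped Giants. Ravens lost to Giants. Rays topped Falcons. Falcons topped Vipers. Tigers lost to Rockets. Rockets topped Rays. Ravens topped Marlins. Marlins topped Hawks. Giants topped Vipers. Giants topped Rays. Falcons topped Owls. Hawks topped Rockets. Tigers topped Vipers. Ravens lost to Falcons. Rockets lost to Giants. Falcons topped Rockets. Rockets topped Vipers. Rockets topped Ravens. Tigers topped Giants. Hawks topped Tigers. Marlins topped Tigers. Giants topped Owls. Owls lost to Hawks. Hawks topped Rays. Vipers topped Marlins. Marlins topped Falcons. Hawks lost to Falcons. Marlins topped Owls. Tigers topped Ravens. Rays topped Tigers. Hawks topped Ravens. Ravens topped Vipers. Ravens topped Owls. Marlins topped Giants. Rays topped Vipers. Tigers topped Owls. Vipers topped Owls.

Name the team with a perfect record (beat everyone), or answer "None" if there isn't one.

Highest win total is Hawks with 7 (out of 9 possible).
Hawks lost to Marlins, Falcons, so no team went undefeated.

None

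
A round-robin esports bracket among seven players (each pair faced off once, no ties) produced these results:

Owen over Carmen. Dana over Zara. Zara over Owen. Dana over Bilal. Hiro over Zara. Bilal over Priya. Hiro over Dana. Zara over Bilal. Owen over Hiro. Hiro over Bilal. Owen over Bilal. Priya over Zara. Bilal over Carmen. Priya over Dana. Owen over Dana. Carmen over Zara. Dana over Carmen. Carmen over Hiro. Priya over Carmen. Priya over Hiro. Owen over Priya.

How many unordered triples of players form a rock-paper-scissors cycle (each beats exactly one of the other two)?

Win totals: Priya 4, Owen 5, Dana 3, Carmen 2, Zara 2, Bilal 2, Hiro 3.
A player with w wins dominates both others in C(w,2) triples; summing gives 6 + 10 + 3 + 1 + 1 + 1 + 3 = 25 transitive triples.
Total triples C(7,3) = 35, so cyclic triples = 35 − 25 = 10.

10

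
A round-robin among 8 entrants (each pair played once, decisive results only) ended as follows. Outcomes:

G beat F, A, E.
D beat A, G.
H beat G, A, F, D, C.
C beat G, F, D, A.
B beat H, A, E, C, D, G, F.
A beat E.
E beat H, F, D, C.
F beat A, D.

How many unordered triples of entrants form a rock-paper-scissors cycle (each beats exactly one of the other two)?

Win totals: A 1, B 7, C 4, D 2, E 4, F 2, G 3, H 5.
An entrant with w wins dominates both others in C(w,2) triples; summing gives 0 + 21 + 6 + 1 + 6 + 1 + 3 + 10 = 48 transitive triples.
Total triples C(8,3) = 56, so cyclic triples = 56 − 48 = 8.

8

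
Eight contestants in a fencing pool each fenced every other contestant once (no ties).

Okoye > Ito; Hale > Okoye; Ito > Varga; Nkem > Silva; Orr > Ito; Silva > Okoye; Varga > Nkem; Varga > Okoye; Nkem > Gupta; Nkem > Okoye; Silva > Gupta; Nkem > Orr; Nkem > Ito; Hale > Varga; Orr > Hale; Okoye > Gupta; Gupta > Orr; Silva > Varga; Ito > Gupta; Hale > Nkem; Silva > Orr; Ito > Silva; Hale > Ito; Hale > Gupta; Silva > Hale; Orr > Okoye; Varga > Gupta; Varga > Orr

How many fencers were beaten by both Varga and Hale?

Varga beat: Nkem, Gupta, Orr, Okoye.
Hale beat: Ito, Nkem, Gupta, Okoye, Varga.
Both beat: Nkem, Gupta, Okoye — 3.

3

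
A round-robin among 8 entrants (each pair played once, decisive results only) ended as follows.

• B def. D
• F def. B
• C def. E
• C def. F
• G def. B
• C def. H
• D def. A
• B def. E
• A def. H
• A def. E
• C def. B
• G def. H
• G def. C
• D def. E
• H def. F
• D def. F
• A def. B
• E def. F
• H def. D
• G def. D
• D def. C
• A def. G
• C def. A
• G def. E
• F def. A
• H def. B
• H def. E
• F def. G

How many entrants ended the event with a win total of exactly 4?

3

Win totals: A 4, B 2, C 5, D 4, E 1, F 3, G 5, H 4.
Exactly 4: A, D, H — 3 entrants.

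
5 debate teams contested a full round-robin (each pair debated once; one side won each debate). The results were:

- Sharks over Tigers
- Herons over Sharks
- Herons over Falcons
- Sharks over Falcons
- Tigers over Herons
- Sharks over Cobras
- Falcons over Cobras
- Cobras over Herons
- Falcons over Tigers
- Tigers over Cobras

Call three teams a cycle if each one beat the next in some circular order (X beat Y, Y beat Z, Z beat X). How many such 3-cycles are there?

Win totals: Herons 2, Cobras 1, Tigers 2, Falcons 2, Sharks 3.
A team with w wins dominates both others in C(w,2) triples; summing gives 1 + 0 + 1 + 1 + 3 = 6 transitive triples.
Total triples C(5,3) = 10, so cyclic triples = 10 − 6 = 4.

4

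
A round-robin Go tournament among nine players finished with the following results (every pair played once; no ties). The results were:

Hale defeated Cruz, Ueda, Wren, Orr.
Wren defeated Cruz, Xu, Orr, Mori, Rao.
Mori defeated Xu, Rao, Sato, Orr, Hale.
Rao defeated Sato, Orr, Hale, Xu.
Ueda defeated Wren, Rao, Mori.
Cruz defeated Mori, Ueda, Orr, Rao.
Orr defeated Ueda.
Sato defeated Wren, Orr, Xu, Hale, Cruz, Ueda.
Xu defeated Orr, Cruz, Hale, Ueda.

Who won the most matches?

Win totals: Cruz 4, Sato 6, Rao 4, Wren 5, Mori 5, Xu 4, Orr 1, Ueda 3, Hale 4.
Sato leads with 6 wins (next highest: 5).

Sato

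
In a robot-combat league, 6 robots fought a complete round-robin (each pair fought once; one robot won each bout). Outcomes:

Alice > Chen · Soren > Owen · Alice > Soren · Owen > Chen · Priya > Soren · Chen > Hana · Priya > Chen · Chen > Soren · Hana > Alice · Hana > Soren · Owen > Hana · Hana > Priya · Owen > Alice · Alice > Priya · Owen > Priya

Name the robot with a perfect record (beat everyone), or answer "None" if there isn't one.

Highest win total is Owen with 4 (out of 5 possible).
Owen lost to Soren, so no robot went undefeated.

None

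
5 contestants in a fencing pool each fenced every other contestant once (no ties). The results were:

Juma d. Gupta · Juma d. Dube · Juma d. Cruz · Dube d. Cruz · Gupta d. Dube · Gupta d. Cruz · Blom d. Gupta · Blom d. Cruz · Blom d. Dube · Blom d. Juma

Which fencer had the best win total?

Blom

Win totals: Gupta 2, Dube 1, Cruz 0, Juma 3, Blom 4.
Blom leads with 4 wins (next highest: 3).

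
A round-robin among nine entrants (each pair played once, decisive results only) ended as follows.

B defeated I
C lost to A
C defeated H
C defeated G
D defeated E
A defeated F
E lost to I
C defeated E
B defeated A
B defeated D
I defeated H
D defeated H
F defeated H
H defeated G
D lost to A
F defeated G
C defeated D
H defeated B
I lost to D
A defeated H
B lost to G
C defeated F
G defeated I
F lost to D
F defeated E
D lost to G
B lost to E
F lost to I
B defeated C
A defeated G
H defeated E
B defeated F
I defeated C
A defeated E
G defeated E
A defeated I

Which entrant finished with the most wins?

Win totals: A 7, B 5, C 5, D 4, E 1, F 3, G 4, H 3, I 4.
A leads with 7 wins (next highest: 5).

A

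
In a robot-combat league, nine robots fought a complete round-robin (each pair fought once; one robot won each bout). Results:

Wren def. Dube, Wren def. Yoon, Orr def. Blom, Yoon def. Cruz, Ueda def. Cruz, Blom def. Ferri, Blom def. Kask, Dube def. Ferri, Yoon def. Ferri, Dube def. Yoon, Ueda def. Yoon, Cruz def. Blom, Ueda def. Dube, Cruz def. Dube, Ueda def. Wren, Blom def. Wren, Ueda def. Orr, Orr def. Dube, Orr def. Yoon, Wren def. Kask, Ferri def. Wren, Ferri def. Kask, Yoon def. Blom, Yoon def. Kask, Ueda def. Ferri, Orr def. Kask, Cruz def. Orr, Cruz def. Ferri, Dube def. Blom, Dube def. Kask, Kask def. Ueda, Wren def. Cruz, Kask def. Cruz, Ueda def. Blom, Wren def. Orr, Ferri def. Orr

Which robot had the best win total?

Ueda

Win totals: Dube 4, Yoon 4, Orr 4, Cruz 4, Wren 5, Ferri 3, Ueda 7, Blom 3, Kask 2.
Ueda leads with 7 wins (next highest: 5).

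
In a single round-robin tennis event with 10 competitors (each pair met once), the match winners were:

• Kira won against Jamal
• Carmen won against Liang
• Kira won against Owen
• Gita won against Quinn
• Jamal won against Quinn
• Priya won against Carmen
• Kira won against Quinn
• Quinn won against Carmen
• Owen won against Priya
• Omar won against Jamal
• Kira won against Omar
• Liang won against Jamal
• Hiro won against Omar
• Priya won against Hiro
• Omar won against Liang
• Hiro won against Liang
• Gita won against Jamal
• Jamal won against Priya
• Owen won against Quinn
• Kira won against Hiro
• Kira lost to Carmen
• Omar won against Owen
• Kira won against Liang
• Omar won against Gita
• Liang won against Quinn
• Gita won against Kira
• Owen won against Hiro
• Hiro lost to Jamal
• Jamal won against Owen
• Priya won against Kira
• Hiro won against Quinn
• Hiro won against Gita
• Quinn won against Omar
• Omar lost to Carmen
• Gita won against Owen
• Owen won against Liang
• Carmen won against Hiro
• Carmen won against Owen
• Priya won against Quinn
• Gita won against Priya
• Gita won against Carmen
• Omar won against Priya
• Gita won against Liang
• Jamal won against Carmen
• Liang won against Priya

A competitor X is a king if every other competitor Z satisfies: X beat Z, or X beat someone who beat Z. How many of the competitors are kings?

9

Priya reaches everyone (king).
Quinn reaches everyone (king).
Hiro reaches everyone (king).
Gita reaches everyone (king).
Omar reaches everyone (king).
Carmen reaches everyone (king).
Owen reaches everyone (king).
Liang cannot reach Gita in two steps.
Jamal reaches everyone (king).
Kira reaches everyone (king).
Kings: Priya, Quinn, Hiro, Gita, Omar, Carmen, Owen, Jamal, Kira — 9.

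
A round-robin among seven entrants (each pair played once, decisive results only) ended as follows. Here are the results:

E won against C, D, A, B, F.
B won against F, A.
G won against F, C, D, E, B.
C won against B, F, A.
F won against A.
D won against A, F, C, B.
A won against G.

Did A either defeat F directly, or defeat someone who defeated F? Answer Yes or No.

A did not beat F directly.
A beat G. Of those, G beat F.

Yes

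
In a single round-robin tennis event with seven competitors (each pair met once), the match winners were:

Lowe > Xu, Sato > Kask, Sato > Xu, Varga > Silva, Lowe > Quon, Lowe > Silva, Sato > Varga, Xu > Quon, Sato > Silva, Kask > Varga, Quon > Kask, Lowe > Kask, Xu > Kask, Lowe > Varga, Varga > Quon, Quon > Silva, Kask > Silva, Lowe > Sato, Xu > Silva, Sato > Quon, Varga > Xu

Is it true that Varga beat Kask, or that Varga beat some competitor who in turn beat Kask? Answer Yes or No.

Yes

Varga did not beat Kask directly.
Varga beat Xu, Quon, Silva. Of those, Xu beat Kask.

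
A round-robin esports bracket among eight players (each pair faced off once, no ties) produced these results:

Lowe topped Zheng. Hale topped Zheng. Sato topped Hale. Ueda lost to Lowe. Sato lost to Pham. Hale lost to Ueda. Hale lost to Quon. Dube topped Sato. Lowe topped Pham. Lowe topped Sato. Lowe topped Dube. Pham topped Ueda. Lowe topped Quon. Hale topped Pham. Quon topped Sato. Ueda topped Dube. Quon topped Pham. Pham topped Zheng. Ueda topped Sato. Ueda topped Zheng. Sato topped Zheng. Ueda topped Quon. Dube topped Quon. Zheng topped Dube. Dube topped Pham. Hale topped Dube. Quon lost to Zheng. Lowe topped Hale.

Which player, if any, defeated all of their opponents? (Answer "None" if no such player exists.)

Lowe

Lowe has 7 wins out of 7 opponents — a perfect record.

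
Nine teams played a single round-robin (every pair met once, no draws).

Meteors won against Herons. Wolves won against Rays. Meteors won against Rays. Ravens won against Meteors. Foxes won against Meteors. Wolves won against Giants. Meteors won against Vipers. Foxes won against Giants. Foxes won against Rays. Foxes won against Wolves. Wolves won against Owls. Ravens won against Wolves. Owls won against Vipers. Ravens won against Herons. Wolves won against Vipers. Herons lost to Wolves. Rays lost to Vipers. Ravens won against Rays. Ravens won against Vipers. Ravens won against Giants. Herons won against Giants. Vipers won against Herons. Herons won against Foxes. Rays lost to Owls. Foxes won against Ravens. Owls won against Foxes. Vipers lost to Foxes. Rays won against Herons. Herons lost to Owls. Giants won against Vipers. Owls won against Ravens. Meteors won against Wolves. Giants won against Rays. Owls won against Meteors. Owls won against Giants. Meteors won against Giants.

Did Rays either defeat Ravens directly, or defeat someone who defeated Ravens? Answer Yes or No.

Rays did not beat Ravens directly.
Rays beat Herons, but each of them lost to Ravens. No two-step path.

No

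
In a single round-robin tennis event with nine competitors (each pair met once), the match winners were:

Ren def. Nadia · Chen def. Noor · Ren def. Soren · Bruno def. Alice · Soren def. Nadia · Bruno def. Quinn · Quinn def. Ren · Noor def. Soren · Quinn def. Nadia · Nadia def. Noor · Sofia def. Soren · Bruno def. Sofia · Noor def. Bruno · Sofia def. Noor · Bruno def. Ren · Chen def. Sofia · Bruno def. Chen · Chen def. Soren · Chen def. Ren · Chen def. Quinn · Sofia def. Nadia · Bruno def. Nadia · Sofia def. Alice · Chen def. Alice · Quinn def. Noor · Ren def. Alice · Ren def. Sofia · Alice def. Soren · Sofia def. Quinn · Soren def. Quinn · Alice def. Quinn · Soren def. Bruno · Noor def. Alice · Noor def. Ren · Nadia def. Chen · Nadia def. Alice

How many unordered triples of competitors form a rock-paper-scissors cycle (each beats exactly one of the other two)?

22

Win totals: Noor 4, Chen 6, Soren 3, Alice 2, Ren 4, Bruno 6, Sofia 5, Nadia 3, Quinn 3.
A competitor with w wins dominates both others in C(w,2) triples; summing gives 6 + 15 + 3 + 1 + 6 + 15 + 10 + 3 + 3 = 62 transitive triples.
Total triples C(9,3) = 84, so cyclic triples = 84 − 62 = 22.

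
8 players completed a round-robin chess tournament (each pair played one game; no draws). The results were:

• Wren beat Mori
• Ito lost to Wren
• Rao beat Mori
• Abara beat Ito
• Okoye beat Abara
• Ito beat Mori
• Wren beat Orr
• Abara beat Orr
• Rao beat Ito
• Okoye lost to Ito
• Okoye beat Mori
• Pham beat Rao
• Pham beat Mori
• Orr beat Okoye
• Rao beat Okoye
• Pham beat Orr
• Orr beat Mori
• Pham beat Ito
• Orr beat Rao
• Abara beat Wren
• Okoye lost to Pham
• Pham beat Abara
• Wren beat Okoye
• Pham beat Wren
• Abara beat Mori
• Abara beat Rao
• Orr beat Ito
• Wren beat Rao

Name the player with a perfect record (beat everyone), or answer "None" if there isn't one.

Pham has 7 wins out of 7 opponents — a perfect record.

Pham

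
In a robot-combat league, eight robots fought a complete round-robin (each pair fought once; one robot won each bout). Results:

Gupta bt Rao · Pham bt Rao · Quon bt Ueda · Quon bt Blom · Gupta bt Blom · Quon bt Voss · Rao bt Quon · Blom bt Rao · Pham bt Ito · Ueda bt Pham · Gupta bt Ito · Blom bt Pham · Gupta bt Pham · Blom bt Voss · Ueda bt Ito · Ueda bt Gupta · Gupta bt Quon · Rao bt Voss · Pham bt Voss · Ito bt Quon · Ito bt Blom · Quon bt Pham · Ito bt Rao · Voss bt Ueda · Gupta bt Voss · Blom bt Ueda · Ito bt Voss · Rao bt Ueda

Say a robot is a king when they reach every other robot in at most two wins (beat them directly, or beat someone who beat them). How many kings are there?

5

Rao reaches everyone (king).
Blom reaches everyone (king).
Voss cannot reach Rao, Blom, Quon in two steps.
Ueda reaches everyone (king).
Gupta reaches everyone (king).
Ito cannot reach Gupta in two steps.
Quon reaches everyone (king).
Pham cannot reach Gupta in two steps.
Kings: Rao, Blom, Ueda, Gupta, Quon — 5.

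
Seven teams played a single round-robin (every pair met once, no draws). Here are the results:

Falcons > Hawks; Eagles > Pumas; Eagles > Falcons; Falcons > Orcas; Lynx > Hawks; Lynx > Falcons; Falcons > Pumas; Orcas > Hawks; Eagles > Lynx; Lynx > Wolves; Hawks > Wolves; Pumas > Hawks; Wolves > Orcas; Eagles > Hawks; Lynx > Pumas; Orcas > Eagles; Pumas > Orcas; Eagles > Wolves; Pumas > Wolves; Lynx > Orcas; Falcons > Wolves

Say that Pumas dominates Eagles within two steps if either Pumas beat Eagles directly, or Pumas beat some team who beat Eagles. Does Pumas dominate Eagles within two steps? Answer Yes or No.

Pumas did not beat Eagles directly.
Pumas beat Wolves, Orcas, Hawks. Of those, Orcas beat Eagles.

Yes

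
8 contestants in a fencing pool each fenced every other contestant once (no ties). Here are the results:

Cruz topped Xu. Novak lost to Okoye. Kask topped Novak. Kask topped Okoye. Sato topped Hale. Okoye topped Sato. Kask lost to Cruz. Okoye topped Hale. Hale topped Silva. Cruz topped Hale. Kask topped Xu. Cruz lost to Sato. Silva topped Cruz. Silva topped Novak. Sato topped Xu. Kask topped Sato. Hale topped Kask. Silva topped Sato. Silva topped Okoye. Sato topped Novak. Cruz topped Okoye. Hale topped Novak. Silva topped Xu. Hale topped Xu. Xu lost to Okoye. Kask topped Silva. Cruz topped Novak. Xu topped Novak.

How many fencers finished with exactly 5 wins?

Win totals: Cruz 5, Okoye 4, Sato 4, Silva 5, Kask 5, Hale 4, Novak 0, Xu 1.
Exactly 5: Cruz, Silva, Kask — 3 fencers.

3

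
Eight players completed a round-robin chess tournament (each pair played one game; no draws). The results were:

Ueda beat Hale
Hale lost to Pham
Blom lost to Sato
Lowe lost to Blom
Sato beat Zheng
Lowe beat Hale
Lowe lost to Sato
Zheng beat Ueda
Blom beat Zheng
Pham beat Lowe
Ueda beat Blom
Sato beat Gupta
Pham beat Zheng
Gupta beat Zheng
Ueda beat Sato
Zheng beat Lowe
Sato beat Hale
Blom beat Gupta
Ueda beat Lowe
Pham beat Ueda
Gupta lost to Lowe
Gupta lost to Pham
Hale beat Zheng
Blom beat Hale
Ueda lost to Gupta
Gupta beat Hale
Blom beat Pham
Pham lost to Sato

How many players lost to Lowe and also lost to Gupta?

1

Lowe beat: Gupta, Hale.
Gupta beat: Ueda, Zheng, Hale.
Both beat: Hale — 1.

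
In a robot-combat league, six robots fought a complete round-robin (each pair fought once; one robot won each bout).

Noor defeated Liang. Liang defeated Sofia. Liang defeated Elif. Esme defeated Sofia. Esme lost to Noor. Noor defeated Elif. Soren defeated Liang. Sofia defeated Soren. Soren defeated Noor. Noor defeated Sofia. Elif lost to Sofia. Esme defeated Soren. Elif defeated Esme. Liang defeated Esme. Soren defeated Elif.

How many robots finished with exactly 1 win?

Win totals: Soren 3, Sofia 2, Elif 1, Noor 4, Liang 3, Esme 2.
Exactly 1: Elif — 1 robot.

1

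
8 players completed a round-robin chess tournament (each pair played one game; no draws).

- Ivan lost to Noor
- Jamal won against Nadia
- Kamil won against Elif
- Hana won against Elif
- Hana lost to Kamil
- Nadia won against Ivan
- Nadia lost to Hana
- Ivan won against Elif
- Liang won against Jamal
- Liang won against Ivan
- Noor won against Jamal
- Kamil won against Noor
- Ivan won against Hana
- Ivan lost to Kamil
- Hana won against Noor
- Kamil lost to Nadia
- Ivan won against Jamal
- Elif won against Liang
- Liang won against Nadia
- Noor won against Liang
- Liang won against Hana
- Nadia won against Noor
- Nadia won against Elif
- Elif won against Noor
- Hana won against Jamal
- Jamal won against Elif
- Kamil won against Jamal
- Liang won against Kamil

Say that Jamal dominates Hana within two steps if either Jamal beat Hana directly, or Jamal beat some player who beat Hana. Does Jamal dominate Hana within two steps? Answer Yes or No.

No

Jamal did not beat Hana directly.
Jamal beat Elif, Nadia, but each of them lost to Hana. No two-step path.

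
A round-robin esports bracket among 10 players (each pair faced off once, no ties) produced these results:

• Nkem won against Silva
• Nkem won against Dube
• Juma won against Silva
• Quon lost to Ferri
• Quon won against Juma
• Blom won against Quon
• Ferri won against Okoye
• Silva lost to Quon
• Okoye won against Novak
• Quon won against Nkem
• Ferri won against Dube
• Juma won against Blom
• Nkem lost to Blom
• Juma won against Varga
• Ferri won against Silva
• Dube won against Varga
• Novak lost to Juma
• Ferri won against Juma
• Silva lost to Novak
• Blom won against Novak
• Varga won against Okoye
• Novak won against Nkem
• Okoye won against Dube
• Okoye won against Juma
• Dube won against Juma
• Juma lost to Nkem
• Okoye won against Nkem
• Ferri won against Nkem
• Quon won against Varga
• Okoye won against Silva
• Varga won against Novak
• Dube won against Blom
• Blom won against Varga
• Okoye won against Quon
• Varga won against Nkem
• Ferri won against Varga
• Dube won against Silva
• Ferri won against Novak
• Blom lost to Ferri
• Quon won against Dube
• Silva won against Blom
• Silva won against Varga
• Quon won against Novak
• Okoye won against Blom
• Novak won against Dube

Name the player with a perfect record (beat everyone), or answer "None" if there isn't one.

Ferri

Ferri has 9 wins out of 9 opponents — a perfect record.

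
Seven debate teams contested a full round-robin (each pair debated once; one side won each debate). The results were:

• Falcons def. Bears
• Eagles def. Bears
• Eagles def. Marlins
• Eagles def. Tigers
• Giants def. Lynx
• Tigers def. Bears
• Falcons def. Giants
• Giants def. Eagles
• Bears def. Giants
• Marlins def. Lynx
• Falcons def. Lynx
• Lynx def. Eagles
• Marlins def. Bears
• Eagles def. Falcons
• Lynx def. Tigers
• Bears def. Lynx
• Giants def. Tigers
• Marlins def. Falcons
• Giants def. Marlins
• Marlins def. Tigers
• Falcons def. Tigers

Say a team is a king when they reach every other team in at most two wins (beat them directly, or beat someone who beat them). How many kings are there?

Falcons reaches everyone (king).
Marlins reaches everyone (king).
Lynx cannot reach Giants in two steps.
Bears cannot reach Falcons in two steps.
Tigers cannot reach Falcons, Marlins, Eagles in two steps.
Eagles reaches everyone (king).
Giants reaches everyone (king).
Kings: Falcons, Marlins, Eagles, Giants — 4.

4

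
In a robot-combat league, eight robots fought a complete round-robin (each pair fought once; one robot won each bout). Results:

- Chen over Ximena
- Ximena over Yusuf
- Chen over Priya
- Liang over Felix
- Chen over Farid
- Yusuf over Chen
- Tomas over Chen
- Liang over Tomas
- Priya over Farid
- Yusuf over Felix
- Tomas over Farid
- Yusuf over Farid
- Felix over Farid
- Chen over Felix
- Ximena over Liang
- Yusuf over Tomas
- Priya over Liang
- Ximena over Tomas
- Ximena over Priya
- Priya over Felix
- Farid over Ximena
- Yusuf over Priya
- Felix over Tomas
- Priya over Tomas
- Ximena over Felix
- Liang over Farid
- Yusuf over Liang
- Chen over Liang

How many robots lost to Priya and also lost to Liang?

Priya beat: Liang, Farid, Felix, Tomas.
Liang beat: Farid, Felix, Tomas.
Both beat: Farid, Felix, Tomas — 3.

3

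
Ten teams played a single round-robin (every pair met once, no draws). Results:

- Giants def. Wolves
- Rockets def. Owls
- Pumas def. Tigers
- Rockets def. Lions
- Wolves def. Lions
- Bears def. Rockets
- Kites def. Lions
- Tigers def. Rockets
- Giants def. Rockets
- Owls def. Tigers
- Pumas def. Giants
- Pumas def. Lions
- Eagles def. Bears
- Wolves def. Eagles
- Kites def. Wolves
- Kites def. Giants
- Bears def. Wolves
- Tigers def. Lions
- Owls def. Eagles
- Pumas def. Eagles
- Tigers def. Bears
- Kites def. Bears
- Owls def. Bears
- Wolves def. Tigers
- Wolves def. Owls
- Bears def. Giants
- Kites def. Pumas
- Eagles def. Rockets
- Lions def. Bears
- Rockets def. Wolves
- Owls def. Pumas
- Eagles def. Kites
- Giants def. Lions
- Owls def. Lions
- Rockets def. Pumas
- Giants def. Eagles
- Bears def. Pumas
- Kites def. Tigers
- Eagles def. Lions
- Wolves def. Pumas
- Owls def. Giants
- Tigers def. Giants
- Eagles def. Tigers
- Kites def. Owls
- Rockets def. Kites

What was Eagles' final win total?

5

Eagles' results: beat Rockets, Kites, Bears, Lions, Tigers; lost to Giants, Pumas, Owls, Wolves.
That is 5 wins.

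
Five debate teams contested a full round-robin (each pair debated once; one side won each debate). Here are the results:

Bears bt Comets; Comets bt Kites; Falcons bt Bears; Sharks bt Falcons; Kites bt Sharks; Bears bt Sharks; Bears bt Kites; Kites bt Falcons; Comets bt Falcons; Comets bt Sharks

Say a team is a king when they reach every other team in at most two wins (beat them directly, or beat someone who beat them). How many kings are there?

3

Falcons reaches everyone (king).
Kites cannot reach Comets in two steps.
Comets reaches everyone (king).
Bears reaches everyone (king).
Sharks cannot reach Kites, Comets in two steps.
Kings: Falcons, Comets, Bears — 3.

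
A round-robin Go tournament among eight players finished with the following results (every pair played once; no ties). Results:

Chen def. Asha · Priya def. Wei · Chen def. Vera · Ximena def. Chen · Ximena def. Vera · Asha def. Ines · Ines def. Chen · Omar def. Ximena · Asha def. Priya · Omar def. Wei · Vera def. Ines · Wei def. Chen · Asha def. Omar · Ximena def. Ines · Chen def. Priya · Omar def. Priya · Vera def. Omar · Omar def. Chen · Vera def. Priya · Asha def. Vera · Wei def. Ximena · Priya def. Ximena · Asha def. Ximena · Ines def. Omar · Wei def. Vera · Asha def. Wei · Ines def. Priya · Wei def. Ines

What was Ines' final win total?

3

Ines' results: beat Priya, Omar, Chen; lost to Ximena, Asha, Wei, Vera.
That is 3 wins.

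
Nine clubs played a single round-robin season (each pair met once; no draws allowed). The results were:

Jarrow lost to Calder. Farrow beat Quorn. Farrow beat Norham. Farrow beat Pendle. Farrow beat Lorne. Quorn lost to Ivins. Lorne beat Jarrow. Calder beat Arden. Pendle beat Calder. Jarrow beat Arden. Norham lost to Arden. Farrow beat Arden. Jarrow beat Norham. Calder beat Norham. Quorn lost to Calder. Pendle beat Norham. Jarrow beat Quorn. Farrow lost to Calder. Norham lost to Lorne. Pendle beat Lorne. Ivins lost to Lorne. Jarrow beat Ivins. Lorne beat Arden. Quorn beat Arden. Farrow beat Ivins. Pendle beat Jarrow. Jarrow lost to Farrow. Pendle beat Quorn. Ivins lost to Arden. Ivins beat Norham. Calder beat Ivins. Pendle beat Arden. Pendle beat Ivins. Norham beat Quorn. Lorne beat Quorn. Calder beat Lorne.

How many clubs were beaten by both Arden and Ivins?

1

Arden beat: Ivins, Norham.
Ivins beat: Quorn, Norham.
Both beat: Norham — 1.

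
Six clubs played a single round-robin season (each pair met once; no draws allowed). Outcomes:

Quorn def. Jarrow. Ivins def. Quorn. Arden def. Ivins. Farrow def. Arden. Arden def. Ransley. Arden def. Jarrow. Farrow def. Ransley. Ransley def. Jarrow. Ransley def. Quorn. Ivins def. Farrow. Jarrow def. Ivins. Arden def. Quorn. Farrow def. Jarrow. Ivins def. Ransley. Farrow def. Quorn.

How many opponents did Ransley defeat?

2

Ransley's results: beat Jarrow, Quorn; lost to Ivins, Farrow, Arden.
That is 2 wins.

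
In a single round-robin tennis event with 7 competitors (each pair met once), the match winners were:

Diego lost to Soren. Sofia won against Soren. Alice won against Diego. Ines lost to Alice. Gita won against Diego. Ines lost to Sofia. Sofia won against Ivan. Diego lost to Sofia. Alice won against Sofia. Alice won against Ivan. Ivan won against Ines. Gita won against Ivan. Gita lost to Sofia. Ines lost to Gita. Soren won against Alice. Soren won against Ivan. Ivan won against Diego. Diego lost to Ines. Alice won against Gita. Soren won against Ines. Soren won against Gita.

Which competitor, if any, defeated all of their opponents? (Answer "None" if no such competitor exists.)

Highest win total is Soren with 5 (out of 6 possible).
Soren lost to Sofia, so no competitor went undefeated.

None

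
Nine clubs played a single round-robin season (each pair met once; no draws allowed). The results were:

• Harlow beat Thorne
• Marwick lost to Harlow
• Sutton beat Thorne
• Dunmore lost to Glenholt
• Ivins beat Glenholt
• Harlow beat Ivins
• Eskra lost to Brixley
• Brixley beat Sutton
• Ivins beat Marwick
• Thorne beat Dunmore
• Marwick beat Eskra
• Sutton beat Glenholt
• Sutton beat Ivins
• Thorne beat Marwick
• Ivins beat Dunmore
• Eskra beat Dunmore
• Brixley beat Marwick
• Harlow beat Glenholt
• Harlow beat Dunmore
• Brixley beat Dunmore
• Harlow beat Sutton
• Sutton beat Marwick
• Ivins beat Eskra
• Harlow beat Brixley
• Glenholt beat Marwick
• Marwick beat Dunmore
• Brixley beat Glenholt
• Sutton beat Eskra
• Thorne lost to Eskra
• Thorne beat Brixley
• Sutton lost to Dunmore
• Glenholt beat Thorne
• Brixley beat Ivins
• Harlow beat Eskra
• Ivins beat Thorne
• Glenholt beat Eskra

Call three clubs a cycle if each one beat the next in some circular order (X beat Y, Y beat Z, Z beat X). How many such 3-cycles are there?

10

Win totals: Harlow 8, Sutton 5, Dunmore 1, Eskra 2, Brixley 6, Ivins 5, Glenholt 4, Thorne 3, Marwick 2.
A club with w wins dominates both others in C(w,2) triples; summing gives 28 + 10 + 0 + 1 + 15 + 10 + 6 + 3 + 1 = 74 transitive triples.
Total triples C(9,3) = 84, so cyclic triples = 84 − 74 = 10.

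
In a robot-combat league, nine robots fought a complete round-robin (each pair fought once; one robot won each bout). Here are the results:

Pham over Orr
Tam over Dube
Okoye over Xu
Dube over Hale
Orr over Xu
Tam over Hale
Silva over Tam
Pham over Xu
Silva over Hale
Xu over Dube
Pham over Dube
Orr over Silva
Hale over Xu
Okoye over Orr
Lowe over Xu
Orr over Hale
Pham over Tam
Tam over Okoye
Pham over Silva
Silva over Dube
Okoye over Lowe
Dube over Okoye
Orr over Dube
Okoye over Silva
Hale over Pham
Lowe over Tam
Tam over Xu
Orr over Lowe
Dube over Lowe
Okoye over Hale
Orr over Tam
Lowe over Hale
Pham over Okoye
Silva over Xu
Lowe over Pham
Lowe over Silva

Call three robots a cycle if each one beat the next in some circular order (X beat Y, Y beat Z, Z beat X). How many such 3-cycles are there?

Win totals: Lowe 5, Xu 1, Tam 4, Dube 3, Silva 4, Orr 6, Okoye 5, Hale 2, Pham 6.
A robot with w wins dominates both others in C(w,2) triples; summing gives 10 + 0 + 6 + 3 + 6 + 15 + 10 + 1 + 15 = 66 transitive triples.
Total triples C(9,3) = 84, so cyclic triples = 84 − 66 = 18.

18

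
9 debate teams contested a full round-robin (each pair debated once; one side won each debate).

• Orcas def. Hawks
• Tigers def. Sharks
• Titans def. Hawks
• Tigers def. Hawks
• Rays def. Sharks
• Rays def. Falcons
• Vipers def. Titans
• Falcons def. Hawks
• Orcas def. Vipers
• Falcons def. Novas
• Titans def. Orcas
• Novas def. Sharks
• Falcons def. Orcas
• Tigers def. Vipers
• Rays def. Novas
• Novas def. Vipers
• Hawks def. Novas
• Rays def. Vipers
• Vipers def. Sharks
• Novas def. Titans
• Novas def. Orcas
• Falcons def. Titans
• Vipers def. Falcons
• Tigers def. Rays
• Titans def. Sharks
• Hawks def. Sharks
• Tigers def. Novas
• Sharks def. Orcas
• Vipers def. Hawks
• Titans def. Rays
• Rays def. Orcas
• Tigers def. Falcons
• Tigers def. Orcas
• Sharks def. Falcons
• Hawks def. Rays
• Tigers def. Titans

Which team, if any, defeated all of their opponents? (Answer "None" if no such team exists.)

Tigers

Tigers has 8 wins out of 8 opponents — a perfect record.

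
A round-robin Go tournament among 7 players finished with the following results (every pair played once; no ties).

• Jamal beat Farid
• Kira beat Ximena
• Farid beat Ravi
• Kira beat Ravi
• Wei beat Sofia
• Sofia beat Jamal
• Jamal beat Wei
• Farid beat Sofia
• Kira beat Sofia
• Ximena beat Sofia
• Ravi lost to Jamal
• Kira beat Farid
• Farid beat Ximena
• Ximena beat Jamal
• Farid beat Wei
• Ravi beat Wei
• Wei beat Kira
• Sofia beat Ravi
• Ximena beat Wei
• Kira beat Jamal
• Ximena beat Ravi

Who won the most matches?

Kira

Win totals: Ximena 4, Ravi 1, Wei 2, Kira 5, Jamal 3, Sofia 2, Farid 4.
Kira leads with 5 wins (next highest: 4).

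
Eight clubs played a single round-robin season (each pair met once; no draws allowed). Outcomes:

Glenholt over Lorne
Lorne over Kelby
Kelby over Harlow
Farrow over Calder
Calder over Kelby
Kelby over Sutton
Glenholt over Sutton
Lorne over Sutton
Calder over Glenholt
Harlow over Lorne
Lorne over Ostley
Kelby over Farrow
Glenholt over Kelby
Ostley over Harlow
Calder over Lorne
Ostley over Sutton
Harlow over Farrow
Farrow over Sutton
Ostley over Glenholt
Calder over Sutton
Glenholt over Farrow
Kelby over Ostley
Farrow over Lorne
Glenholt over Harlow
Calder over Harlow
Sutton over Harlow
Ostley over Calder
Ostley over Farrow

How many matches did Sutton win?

1

Sutton's results: beat Harlow; lost to Calder, Ostley, Glenholt, Farrow, Lorne, Kelby.
That is 1 win.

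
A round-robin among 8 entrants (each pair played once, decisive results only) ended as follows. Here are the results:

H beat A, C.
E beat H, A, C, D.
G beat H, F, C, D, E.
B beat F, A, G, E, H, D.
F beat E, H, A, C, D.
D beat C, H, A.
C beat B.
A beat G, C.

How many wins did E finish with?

E's results: beat A, C, D, H; lost to B, F, G.
That is 4 wins.

4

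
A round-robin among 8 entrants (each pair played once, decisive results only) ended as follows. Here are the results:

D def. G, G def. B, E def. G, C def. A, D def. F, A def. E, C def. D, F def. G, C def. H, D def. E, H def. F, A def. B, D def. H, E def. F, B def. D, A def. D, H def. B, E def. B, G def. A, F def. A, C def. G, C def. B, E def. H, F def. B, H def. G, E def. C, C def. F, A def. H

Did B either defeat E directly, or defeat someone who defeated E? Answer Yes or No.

B did not beat E directly.
B beat D. Of those, D beat E.

Yes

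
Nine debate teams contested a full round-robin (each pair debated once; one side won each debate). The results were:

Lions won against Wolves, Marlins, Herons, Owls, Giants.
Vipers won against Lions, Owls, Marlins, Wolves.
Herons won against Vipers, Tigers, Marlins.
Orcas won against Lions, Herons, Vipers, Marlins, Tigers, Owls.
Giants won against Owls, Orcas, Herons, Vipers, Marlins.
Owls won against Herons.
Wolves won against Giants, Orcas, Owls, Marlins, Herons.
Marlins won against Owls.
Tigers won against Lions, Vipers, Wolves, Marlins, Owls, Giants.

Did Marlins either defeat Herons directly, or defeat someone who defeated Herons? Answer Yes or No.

Yes

Marlins did not beat Herons directly.
Marlins beat Owls. Of those, Owls beat Herons.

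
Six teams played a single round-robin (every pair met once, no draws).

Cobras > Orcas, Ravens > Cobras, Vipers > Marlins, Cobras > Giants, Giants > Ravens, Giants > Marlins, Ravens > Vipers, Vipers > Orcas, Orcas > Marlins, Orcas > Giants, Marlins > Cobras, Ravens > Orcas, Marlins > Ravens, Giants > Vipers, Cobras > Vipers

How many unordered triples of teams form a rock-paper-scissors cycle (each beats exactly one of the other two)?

8

Of the C(6,3) = 20 triples, the cyclic ones are: {Vipers, Giants, Orcas}; {Vipers, Cobras, Marlins}; {Vipers, Marlins, Ravens}; {Giants, Orcas, Ravens}; {Giants, Cobras, Marlins}; {Giants, Cobras, Ravens}; {Orcas, Cobras, Marlins}; {Orcas, Marlins, Ravens}.
That is 8.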